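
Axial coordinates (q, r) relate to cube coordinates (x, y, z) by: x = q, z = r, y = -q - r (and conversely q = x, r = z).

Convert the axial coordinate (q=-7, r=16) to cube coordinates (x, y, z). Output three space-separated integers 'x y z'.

Answer: -7 -9 16

Derivation:
x = q = -7
z = r = 16
y = -x - z = -(-7) - (16) = -9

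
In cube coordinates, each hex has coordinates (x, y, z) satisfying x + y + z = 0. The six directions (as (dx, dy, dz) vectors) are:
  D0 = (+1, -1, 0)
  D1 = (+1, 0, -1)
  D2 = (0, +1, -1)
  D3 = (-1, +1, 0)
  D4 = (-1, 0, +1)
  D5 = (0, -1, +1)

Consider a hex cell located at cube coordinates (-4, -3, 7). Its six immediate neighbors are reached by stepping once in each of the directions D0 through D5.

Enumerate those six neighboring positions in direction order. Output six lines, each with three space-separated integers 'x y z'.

Answer: -3 -4 7
-3 -3 6
-4 -2 6
-5 -2 7
-5 -3 8
-4 -4 8

Derivation:
Center: (-4, -3, 7). Add each direction:
  D0: (-4, -3, 7) + (1, -1, 0) = (-3, -4, 7)
  D1: (-4, -3, 7) + (1, 0, -1) = (-3, -3, 6)
  D2: (-4, -3, 7) + (0, 1, -1) = (-4, -2, 6)
  D3: (-4, -3, 7) + (-1, 1, 0) = (-5, -2, 7)
  D4: (-4, -3, 7) + (-1, 0, 1) = (-5, -3, 8)
  D5: (-4, -3, 7) + (0, -1, 1) = (-4, -4, 8)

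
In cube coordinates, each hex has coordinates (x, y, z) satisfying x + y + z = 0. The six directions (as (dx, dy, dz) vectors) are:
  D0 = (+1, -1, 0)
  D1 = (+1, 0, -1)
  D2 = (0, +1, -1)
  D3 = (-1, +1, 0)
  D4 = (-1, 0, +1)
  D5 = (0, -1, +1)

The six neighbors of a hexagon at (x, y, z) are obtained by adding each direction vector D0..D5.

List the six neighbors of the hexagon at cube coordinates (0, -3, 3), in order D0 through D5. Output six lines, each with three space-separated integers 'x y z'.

Answer: 1 -4 3
1 -3 2
0 -2 2
-1 -2 3
-1 -3 4
0 -4 4

Derivation:
Center: (0, -3, 3). Add each direction:
  D0: (0, -3, 3) + (1, -1, 0) = (1, -4, 3)
  D1: (0, -3, 3) + (1, 0, -1) = (1, -3, 2)
  D2: (0, -3, 3) + (0, 1, -1) = (0, -2, 2)
  D3: (0, -3, 3) + (-1, 1, 0) = (-1, -2, 3)
  D4: (0, -3, 3) + (-1, 0, 1) = (-1, -3, 4)
  D5: (0, -3, 3) + (0, -1, 1) = (0, -4, 4)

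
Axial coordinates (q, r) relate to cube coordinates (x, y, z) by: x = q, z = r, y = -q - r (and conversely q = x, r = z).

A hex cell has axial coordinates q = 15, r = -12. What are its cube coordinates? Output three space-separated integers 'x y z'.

Answer: 15 -3 -12

Derivation:
x = q = 15
z = r = -12
y = -x - z = -(15) - (-12) = -3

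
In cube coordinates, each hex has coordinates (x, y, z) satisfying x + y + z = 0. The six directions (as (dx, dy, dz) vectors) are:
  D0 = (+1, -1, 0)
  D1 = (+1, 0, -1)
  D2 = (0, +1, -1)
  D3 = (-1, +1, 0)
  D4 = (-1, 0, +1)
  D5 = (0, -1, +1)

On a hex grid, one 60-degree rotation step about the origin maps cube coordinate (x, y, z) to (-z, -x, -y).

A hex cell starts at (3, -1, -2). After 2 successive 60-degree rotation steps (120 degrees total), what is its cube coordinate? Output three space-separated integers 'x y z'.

Answer: -1 -2 3

Derivation:
Start: (3, -1, -2)
Step 1: (3, -1, -2) -> (-(-2), -(3), -(-1)) = (2, -3, 1)
Step 2: (2, -3, 1) -> (-(1), -(2), -(-3)) = (-1, -2, 3)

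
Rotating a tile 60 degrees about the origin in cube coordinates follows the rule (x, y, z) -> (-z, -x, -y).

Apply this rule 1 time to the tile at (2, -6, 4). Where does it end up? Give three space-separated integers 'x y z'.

Answer: -4 -2 6

Derivation:
Start: (2, -6, 4)
Step 1: (2, -6, 4) -> (-(4), -(2), -(-6)) = (-4, -2, 6)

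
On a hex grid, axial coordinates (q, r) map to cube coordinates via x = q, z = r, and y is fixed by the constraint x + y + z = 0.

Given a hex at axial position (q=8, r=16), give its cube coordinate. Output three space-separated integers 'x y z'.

Answer: 8 -24 16

Derivation:
x = q = 8
z = r = 16
y = -x - z = -(8) - (16) = -24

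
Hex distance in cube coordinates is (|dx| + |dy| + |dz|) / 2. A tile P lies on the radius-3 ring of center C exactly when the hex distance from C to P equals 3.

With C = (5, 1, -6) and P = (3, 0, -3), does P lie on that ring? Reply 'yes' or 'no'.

Answer: yes

Derivation:
|px - cx| = |3 - 5| = 2
|py - cy| = |0 - 1| = 1
|pz - cz| = |-3 - (-6)| = 3
distance = (2+1+3)/2 = 6/2 = 3
radius = 3; distance == radius -> yes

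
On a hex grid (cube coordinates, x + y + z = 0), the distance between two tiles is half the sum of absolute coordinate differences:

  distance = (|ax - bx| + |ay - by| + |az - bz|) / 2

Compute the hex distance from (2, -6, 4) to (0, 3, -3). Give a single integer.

Answer: 9

Derivation:
|ax - bx| = |2 - 0| = 2
|ay - by| = |-6 - 3| = 9
|az - bz| = |4 - (-3)| = 7
distance = (2 + 9 + 7) / 2 = 18 / 2 = 9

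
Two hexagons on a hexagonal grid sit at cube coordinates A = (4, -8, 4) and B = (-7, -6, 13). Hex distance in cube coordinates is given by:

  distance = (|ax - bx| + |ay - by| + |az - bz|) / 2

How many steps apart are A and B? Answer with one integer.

|ax - bx| = |4 - (-7)| = 11
|ay - by| = |-8 - (-6)| = 2
|az - bz| = |4 - 13| = 9
distance = (11 + 2 + 9) / 2 = 22 / 2 = 11

Answer: 11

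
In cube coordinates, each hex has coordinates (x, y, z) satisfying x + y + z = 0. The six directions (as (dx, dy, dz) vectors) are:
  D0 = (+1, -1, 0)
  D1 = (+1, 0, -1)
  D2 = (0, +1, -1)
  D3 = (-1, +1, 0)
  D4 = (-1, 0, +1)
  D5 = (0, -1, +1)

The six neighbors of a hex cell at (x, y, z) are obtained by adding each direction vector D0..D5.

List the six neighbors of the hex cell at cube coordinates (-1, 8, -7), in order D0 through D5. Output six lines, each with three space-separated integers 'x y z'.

Center: (-1, 8, -7). Add each direction:
  D0: (-1, 8, -7) + (1, -1, 0) = (0, 7, -7)
  D1: (-1, 8, -7) + (1, 0, -1) = (0, 8, -8)
  D2: (-1, 8, -7) + (0, 1, -1) = (-1, 9, -8)
  D3: (-1, 8, -7) + (-1, 1, 0) = (-2, 9, -7)
  D4: (-1, 8, -7) + (-1, 0, 1) = (-2, 8, -6)
  D5: (-1, 8, -7) + (0, -1, 1) = (-1, 7, -6)

Answer: 0 7 -7
0 8 -8
-1 9 -8
-2 9 -7
-2 8 -6
-1 7 -6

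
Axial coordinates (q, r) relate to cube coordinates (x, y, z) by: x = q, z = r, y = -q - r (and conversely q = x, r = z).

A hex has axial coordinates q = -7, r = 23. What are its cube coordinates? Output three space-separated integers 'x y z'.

Answer: -7 -16 23

Derivation:
x = q = -7
z = r = 23
y = -x - z = -(-7) - (23) = -16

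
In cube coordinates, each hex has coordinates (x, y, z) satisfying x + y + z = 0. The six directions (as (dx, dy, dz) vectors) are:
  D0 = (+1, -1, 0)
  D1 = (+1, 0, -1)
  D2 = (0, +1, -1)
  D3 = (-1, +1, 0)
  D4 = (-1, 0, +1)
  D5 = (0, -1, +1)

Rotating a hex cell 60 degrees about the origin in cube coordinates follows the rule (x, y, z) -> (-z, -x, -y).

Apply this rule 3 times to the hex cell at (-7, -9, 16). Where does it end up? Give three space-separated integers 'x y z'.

Start: (-7, -9, 16)
Step 1: (-7, -9, 16) -> (-(16), -(-7), -(-9)) = (-16, 7, 9)
Step 2: (-16, 7, 9) -> (-(9), -(-16), -(7)) = (-9, 16, -7)
Step 3: (-9, 16, -7) -> (-(-7), -(-9), -(16)) = (7, 9, -16)

Answer: 7 9 -16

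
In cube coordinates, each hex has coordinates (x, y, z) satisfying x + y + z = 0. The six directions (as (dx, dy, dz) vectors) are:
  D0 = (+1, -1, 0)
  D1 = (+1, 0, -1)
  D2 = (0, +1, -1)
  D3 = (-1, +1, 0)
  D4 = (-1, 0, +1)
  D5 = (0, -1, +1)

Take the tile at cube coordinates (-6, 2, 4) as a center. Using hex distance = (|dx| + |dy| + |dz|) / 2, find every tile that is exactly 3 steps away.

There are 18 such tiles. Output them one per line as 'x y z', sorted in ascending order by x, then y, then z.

Walk ring at distance 3 from (-6, 2, 4):
Start at center + D4*3 = (-9, 2, 7)
  hex 0: (-9, 2, 7)
  hex 1: (-8, 1, 7)
  hex 2: (-7, 0, 7)
  hex 3: (-6, -1, 7)
  hex 4: (-5, -1, 6)
  hex 5: (-4, -1, 5)
  hex 6: (-3, -1, 4)
  hex 7: (-3, 0, 3)
  hex 8: (-3, 1, 2)
  hex 9: (-3, 2, 1)
  hex 10: (-4, 3, 1)
  hex 11: (-5, 4, 1)
  hex 12: (-6, 5, 1)
  hex 13: (-7, 5, 2)
  hex 14: (-8, 5, 3)
  hex 15: (-9, 5, 4)
  hex 16: (-9, 4, 5)
  hex 17: (-9, 3, 6)
Sorted: 18 hexes.

Answer: -9 2 7
-9 3 6
-9 4 5
-9 5 4
-8 1 7
-8 5 3
-7 0 7
-7 5 2
-6 -1 7
-6 5 1
-5 -1 6
-5 4 1
-4 -1 5
-4 3 1
-3 -1 4
-3 0 3
-3 1 2
-3 2 1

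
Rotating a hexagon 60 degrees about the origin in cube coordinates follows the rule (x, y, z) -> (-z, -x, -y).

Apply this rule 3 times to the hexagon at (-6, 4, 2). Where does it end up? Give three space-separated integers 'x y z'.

Start: (-6, 4, 2)
Step 1: (-6, 4, 2) -> (-(2), -(-6), -(4)) = (-2, 6, -4)
Step 2: (-2, 6, -4) -> (-(-4), -(-2), -(6)) = (4, 2, -6)
Step 3: (4, 2, -6) -> (-(-6), -(4), -(2)) = (6, -4, -2)

Answer: 6 -4 -2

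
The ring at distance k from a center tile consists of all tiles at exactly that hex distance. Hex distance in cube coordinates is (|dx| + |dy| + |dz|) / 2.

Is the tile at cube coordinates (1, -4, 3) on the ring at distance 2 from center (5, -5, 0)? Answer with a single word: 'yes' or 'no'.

Answer: no

Derivation:
|px - cx| = |1 - 5| = 4
|py - cy| = |-4 - (-5)| = 1
|pz - cz| = |3 - 0| = 3
distance = (4+1+3)/2 = 8/2 = 4
radius = 2; distance != radius -> no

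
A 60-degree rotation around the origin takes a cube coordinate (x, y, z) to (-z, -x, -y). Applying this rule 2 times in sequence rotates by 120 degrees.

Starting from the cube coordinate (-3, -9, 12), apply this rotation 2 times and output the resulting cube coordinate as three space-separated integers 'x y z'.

Start: (-3, -9, 12)
Step 1: (-3, -9, 12) -> (-(12), -(-3), -(-9)) = (-12, 3, 9)
Step 2: (-12, 3, 9) -> (-(9), -(-12), -(3)) = (-9, 12, -3)

Answer: -9 12 -3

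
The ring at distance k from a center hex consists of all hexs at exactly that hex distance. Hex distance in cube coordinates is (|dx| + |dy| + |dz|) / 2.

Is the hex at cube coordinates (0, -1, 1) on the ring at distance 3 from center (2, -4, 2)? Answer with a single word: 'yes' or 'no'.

|px - cx| = |0 - 2| = 2
|py - cy| = |-1 - (-4)| = 3
|pz - cz| = |1 - 2| = 1
distance = (2+3+1)/2 = 6/2 = 3
radius = 3; distance == radius -> yes

Answer: yes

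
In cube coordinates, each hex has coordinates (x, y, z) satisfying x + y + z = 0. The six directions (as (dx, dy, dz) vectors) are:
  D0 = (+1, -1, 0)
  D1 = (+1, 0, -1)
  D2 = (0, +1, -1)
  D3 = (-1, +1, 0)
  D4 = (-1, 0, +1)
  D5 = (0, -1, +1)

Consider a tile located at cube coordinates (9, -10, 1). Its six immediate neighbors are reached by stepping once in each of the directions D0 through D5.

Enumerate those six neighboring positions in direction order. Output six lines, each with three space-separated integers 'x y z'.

Center: (9, -10, 1). Add each direction:
  D0: (9, -10, 1) + (1, -1, 0) = (10, -11, 1)
  D1: (9, -10, 1) + (1, 0, -1) = (10, -10, 0)
  D2: (9, -10, 1) + (0, 1, -1) = (9, -9, 0)
  D3: (9, -10, 1) + (-1, 1, 0) = (8, -9, 1)
  D4: (9, -10, 1) + (-1, 0, 1) = (8, -10, 2)
  D5: (9, -10, 1) + (0, -1, 1) = (9, -11, 2)

Answer: 10 -11 1
10 -10 0
9 -9 0
8 -9 1
8 -10 2
9 -11 2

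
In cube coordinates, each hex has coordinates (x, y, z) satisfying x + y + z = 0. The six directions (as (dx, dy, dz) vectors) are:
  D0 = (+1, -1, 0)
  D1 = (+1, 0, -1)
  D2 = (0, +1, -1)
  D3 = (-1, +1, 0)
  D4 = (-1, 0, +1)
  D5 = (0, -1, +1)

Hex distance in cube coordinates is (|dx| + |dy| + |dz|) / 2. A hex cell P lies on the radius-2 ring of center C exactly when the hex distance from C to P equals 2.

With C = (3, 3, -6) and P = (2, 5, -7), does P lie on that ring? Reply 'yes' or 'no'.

|px - cx| = |2 - 3| = 1
|py - cy| = |5 - 3| = 2
|pz - cz| = |-7 - (-6)| = 1
distance = (1+2+1)/2 = 4/2 = 2
radius = 2; distance == radius -> yes

Answer: yes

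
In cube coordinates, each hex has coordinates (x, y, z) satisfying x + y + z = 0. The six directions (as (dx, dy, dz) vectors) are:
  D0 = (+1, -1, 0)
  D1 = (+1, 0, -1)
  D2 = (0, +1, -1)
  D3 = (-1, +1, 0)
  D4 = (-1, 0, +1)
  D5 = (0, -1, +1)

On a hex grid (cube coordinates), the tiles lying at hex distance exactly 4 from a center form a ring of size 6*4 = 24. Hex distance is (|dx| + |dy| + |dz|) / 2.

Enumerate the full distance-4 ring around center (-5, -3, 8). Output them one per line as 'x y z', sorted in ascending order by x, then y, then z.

Answer: -9 -3 12
-9 -2 11
-9 -1 10
-9 0 9
-9 1 8
-8 -4 12
-8 1 7
-7 -5 12
-7 1 6
-6 -6 12
-6 1 5
-5 -7 12
-5 1 4
-4 -7 11
-4 0 4
-3 -7 10
-3 -1 4
-2 -7 9
-2 -2 4
-1 -7 8
-1 -6 7
-1 -5 6
-1 -4 5
-1 -3 4

Derivation:
Walk ring at distance 4 from (-5, -3, 8):
Start at center + D4*4 = (-9, -3, 12)
  hex 0: (-9, -3, 12)
  hex 1: (-8, -4, 12)
  hex 2: (-7, -5, 12)
  hex 3: (-6, -6, 12)
  hex 4: (-5, -7, 12)
  hex 5: (-4, -7, 11)
  hex 6: (-3, -7, 10)
  hex 7: (-2, -7, 9)
  hex 8: (-1, -7, 8)
  hex 9: (-1, -6, 7)
  hex 10: (-1, -5, 6)
  hex 11: (-1, -4, 5)
  hex 12: (-1, -3, 4)
  hex 13: (-2, -2, 4)
  hex 14: (-3, -1, 4)
  hex 15: (-4, 0, 4)
  hex 16: (-5, 1, 4)
  hex 17: (-6, 1, 5)
  hex 18: (-7, 1, 6)
  hex 19: (-8, 1, 7)
  hex 20: (-9, 1, 8)
  hex 21: (-9, 0, 9)
  hex 22: (-9, -1, 10)
  hex 23: (-9, -2, 11)
Sorted: 24 hexes.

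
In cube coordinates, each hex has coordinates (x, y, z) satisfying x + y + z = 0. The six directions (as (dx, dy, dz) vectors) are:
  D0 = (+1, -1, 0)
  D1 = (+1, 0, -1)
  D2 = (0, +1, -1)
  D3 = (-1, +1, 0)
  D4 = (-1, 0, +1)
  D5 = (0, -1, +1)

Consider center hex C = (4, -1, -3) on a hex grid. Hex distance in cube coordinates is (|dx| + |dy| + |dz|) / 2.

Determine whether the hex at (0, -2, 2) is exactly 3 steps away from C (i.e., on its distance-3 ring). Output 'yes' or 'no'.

|px - cx| = |0 - 4| = 4
|py - cy| = |-2 - (-1)| = 1
|pz - cz| = |2 - (-3)| = 5
distance = (4+1+5)/2 = 10/2 = 5
radius = 3; distance != radius -> no

Answer: no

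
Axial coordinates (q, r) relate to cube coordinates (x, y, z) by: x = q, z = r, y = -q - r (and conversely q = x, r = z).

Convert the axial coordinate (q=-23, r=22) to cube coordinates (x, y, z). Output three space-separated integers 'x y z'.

Answer: -23 1 22

Derivation:
x = q = -23
z = r = 22
y = -x - z = -(-23) - (22) = 1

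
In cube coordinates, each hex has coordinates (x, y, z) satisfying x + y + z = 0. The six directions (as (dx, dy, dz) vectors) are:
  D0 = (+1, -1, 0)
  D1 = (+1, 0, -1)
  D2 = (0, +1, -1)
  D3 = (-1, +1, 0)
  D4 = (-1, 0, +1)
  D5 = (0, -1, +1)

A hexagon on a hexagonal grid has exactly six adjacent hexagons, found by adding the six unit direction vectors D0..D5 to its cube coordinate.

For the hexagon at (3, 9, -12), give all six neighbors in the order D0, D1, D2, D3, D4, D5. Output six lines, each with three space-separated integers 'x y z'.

Answer: 4 8 -12
4 9 -13
3 10 -13
2 10 -12
2 9 -11
3 8 -11

Derivation:
Center: (3, 9, -12). Add each direction:
  D0: (3, 9, -12) + (1, -1, 0) = (4, 8, -12)
  D1: (3, 9, -12) + (1, 0, -1) = (4, 9, -13)
  D2: (3, 9, -12) + (0, 1, -1) = (3, 10, -13)
  D3: (3, 9, -12) + (-1, 1, 0) = (2, 10, -12)
  D4: (3, 9, -12) + (-1, 0, 1) = (2, 9, -11)
  D5: (3, 9, -12) + (0, -1, 1) = (3, 8, -11)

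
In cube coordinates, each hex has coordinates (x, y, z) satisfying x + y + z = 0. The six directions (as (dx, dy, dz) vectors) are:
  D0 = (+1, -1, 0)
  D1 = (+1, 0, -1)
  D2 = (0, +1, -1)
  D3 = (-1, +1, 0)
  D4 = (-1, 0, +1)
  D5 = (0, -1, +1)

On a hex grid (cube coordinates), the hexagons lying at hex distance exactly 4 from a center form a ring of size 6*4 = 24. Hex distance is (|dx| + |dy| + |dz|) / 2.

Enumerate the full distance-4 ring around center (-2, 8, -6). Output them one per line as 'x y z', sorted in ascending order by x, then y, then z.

Walk ring at distance 4 from (-2, 8, -6):
Start at center + D4*4 = (-6, 8, -2)
  hex 0: (-6, 8, -2)
  hex 1: (-5, 7, -2)
  hex 2: (-4, 6, -2)
  hex 3: (-3, 5, -2)
  hex 4: (-2, 4, -2)
  hex 5: (-1, 4, -3)
  hex 6: (0, 4, -4)
  hex 7: (1, 4, -5)
  hex 8: (2, 4, -6)
  hex 9: (2, 5, -7)
  hex 10: (2, 6, -8)
  hex 11: (2, 7, -9)
  hex 12: (2, 8, -10)
  hex 13: (1, 9, -10)
  hex 14: (0, 10, -10)
  hex 15: (-1, 11, -10)
  hex 16: (-2, 12, -10)
  hex 17: (-3, 12, -9)
  hex 18: (-4, 12, -8)
  hex 19: (-5, 12, -7)
  hex 20: (-6, 12, -6)
  hex 21: (-6, 11, -5)
  hex 22: (-6, 10, -4)
  hex 23: (-6, 9, -3)
Sorted: 24 hexes.

Answer: -6 8 -2
-6 9 -3
-6 10 -4
-6 11 -5
-6 12 -6
-5 7 -2
-5 12 -7
-4 6 -2
-4 12 -8
-3 5 -2
-3 12 -9
-2 4 -2
-2 12 -10
-1 4 -3
-1 11 -10
0 4 -4
0 10 -10
1 4 -5
1 9 -10
2 4 -6
2 5 -7
2 6 -8
2 7 -9
2 8 -10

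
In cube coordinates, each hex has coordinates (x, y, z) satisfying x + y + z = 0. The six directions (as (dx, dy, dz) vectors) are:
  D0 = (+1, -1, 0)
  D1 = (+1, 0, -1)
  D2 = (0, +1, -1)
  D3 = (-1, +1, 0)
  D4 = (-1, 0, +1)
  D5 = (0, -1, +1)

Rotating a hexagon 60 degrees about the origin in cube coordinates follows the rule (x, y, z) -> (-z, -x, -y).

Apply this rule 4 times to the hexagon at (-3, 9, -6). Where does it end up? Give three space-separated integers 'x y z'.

Answer: -6 -3 9

Derivation:
Start: (-3, 9, -6)
Step 1: (-3, 9, -6) -> (-(-6), -(-3), -(9)) = (6, 3, -9)
Step 2: (6, 3, -9) -> (-(-9), -(6), -(3)) = (9, -6, -3)
Step 3: (9, -6, -3) -> (-(-3), -(9), -(-6)) = (3, -9, 6)
Step 4: (3, -9, 6) -> (-(6), -(3), -(-9)) = (-6, -3, 9)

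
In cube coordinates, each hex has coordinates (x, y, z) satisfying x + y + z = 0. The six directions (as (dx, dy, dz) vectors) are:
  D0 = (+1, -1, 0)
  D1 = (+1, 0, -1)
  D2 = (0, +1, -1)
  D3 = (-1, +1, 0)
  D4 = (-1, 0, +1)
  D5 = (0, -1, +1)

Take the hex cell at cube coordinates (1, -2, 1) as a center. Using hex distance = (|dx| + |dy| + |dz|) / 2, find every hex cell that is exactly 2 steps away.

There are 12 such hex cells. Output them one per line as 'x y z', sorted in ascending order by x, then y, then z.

Answer: -1 -2 3
-1 -1 2
-1 0 1
0 -3 3
0 0 0
1 -4 3
1 0 -1
2 -4 2
2 -1 -1
3 -4 1
3 -3 0
3 -2 -1

Derivation:
Walk ring at distance 2 from (1, -2, 1):
Start at center + D4*2 = (-1, -2, 3)
  hex 0: (-1, -2, 3)
  hex 1: (0, -3, 3)
  hex 2: (1, -4, 3)
  hex 3: (2, -4, 2)
  hex 4: (3, -4, 1)
  hex 5: (3, -3, 0)
  hex 6: (3, -2, -1)
  hex 7: (2, -1, -1)
  hex 8: (1, 0, -1)
  hex 9: (0, 0, 0)
  hex 10: (-1, 0, 1)
  hex 11: (-1, -1, 2)
Sorted: 12 hexes.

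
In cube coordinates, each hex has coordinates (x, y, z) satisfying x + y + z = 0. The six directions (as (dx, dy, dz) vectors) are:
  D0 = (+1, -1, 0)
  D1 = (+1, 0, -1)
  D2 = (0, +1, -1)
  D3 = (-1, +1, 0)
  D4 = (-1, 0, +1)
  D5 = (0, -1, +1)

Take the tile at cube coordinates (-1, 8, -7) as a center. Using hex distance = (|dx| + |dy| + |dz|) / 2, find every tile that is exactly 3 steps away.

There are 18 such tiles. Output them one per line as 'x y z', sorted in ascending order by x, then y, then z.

Walk ring at distance 3 from (-1, 8, -7):
Start at center + D4*3 = (-4, 8, -4)
  hex 0: (-4, 8, -4)
  hex 1: (-3, 7, -4)
  hex 2: (-2, 6, -4)
  hex 3: (-1, 5, -4)
  hex 4: (0, 5, -5)
  hex 5: (1, 5, -6)
  hex 6: (2, 5, -7)
  hex 7: (2, 6, -8)
  hex 8: (2, 7, -9)
  hex 9: (2, 8, -10)
  hex 10: (1, 9, -10)
  hex 11: (0, 10, -10)
  hex 12: (-1, 11, -10)
  hex 13: (-2, 11, -9)
  hex 14: (-3, 11, -8)
  hex 15: (-4, 11, -7)
  hex 16: (-4, 10, -6)
  hex 17: (-4, 9, -5)
Sorted: 18 hexes.

Answer: -4 8 -4
-4 9 -5
-4 10 -6
-4 11 -7
-3 7 -4
-3 11 -8
-2 6 -4
-2 11 -9
-1 5 -4
-1 11 -10
0 5 -5
0 10 -10
1 5 -6
1 9 -10
2 5 -7
2 6 -8
2 7 -9
2 8 -10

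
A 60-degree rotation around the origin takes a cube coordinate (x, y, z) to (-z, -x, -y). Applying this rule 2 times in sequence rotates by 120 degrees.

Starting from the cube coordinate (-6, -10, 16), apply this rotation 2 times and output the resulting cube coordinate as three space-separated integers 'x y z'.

Answer: -10 16 -6

Derivation:
Start: (-6, -10, 16)
Step 1: (-6, -10, 16) -> (-(16), -(-6), -(-10)) = (-16, 6, 10)
Step 2: (-16, 6, 10) -> (-(10), -(-16), -(6)) = (-10, 16, -6)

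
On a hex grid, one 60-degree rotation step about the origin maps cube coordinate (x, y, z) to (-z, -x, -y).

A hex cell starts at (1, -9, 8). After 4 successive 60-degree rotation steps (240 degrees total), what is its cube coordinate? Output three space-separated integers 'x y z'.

Start: (1, -9, 8)
Step 1: (1, -9, 8) -> (-(8), -(1), -(-9)) = (-8, -1, 9)
Step 2: (-8, -1, 9) -> (-(9), -(-8), -(-1)) = (-9, 8, 1)
Step 3: (-9, 8, 1) -> (-(1), -(-9), -(8)) = (-1, 9, -8)
Step 4: (-1, 9, -8) -> (-(-8), -(-1), -(9)) = (8, 1, -9)

Answer: 8 1 -9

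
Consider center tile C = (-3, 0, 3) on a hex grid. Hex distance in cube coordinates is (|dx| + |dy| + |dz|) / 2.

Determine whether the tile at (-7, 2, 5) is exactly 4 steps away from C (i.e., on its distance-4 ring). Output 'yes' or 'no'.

|px - cx| = |-7 - (-3)| = 4
|py - cy| = |2 - 0| = 2
|pz - cz| = |5 - 3| = 2
distance = (4+2+2)/2 = 8/2 = 4
radius = 4; distance == radius -> yes

Answer: yes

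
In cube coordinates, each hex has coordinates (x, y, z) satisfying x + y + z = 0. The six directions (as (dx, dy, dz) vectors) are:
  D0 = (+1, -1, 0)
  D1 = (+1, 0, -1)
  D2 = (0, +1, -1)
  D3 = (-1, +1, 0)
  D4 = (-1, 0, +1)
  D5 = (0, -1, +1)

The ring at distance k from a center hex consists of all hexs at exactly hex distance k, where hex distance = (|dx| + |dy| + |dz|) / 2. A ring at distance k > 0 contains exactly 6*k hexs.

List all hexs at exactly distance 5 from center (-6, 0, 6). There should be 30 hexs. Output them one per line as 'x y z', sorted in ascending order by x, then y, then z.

Walk ring at distance 5 from (-6, 0, 6):
Start at center + D4*5 = (-11, 0, 11)
  hex 0: (-11, 0, 11)
  hex 1: (-10, -1, 11)
  hex 2: (-9, -2, 11)
  hex 3: (-8, -3, 11)
  hex 4: (-7, -4, 11)
  hex 5: (-6, -5, 11)
  hex 6: (-5, -5, 10)
  hex 7: (-4, -5, 9)
  hex 8: (-3, -5, 8)
  hex 9: (-2, -5, 7)
  hex 10: (-1, -5, 6)
  hex 11: (-1, -4, 5)
  hex 12: (-1, -3, 4)
  hex 13: (-1, -2, 3)
  hex 14: (-1, -1, 2)
  hex 15: (-1, 0, 1)
  hex 16: (-2, 1, 1)
  hex 17: (-3, 2, 1)
  hex 18: (-4, 3, 1)
  hex 19: (-5, 4, 1)
  hex 20: (-6, 5, 1)
  hex 21: (-7, 5, 2)
  hex 22: (-8, 5, 3)
  hex 23: (-9, 5, 4)
  hex 24: (-10, 5, 5)
  hex 25: (-11, 5, 6)
  hex 26: (-11, 4, 7)
  hex 27: (-11, 3, 8)
  hex 28: (-11, 2, 9)
  hex 29: (-11, 1, 10)
Sorted: 30 hexes.

Answer: -11 0 11
-11 1 10
-11 2 9
-11 3 8
-11 4 7
-11 5 6
-10 -1 11
-10 5 5
-9 -2 11
-9 5 4
-8 -3 11
-8 5 3
-7 -4 11
-7 5 2
-6 -5 11
-6 5 1
-5 -5 10
-5 4 1
-4 -5 9
-4 3 1
-3 -5 8
-3 2 1
-2 -5 7
-2 1 1
-1 -5 6
-1 -4 5
-1 -3 4
-1 -2 3
-1 -1 2
-1 0 1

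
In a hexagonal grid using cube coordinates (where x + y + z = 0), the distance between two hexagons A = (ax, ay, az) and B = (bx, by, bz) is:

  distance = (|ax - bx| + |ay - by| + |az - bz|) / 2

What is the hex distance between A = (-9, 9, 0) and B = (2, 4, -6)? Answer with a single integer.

Answer: 11

Derivation:
|ax - bx| = |-9 - 2| = 11
|ay - by| = |9 - 4| = 5
|az - bz| = |0 - (-6)| = 6
distance = (11 + 5 + 6) / 2 = 22 / 2 = 11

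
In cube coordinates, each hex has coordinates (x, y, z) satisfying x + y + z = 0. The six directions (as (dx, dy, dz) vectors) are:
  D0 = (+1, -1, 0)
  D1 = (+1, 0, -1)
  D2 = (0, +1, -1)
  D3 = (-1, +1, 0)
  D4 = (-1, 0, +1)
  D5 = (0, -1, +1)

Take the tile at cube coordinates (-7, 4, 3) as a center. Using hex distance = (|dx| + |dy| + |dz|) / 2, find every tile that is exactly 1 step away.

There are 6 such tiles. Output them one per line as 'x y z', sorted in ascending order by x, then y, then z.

Walk ring at distance 1 from (-7, 4, 3):
Start at center + D4*1 = (-8, 4, 4)
  hex 0: (-8, 4, 4)
  hex 1: (-7, 3, 4)
  hex 2: (-6, 3, 3)
  hex 3: (-6, 4, 2)
  hex 4: (-7, 5, 2)
  hex 5: (-8, 5, 3)
Sorted: 6 hexes.

Answer: -8 4 4
-8 5 3
-7 3 4
-7 5 2
-6 3 3
-6 4 2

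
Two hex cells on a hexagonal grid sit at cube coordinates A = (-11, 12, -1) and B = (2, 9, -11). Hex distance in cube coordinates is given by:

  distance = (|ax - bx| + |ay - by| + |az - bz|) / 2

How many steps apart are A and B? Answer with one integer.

Answer: 13

Derivation:
|ax - bx| = |-11 - 2| = 13
|ay - by| = |12 - 9| = 3
|az - bz| = |-1 - (-11)| = 10
distance = (13 + 3 + 10) / 2 = 26 / 2 = 13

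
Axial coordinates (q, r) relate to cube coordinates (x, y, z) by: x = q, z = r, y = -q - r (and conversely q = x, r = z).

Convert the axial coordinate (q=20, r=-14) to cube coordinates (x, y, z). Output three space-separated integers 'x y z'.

Answer: 20 -6 -14

Derivation:
x = q = 20
z = r = -14
y = -x - z = -(20) - (-14) = -6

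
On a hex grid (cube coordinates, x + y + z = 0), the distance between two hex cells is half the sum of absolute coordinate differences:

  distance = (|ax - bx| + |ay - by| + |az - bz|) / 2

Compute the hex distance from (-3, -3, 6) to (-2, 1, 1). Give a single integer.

Answer: 5

Derivation:
|ax - bx| = |-3 - (-2)| = 1
|ay - by| = |-3 - 1| = 4
|az - bz| = |6 - 1| = 5
distance = (1 + 4 + 5) / 2 = 10 / 2 = 5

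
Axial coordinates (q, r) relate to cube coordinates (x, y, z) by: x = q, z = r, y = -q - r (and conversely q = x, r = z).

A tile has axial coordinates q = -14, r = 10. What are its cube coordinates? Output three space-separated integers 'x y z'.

x = q = -14
z = r = 10
y = -x - z = -(-14) - (10) = 4

Answer: -14 4 10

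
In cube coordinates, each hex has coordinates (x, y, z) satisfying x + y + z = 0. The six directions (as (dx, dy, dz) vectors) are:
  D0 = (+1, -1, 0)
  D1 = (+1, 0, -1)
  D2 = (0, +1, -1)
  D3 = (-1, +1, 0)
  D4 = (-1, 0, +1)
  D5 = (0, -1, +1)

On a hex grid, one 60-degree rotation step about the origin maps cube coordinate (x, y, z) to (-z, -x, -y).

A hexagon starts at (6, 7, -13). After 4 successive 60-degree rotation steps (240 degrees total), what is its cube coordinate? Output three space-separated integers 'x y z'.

Answer: -13 6 7

Derivation:
Start: (6, 7, -13)
Step 1: (6, 7, -13) -> (-(-13), -(6), -(7)) = (13, -6, -7)
Step 2: (13, -6, -7) -> (-(-7), -(13), -(-6)) = (7, -13, 6)
Step 3: (7, -13, 6) -> (-(6), -(7), -(-13)) = (-6, -7, 13)
Step 4: (-6, -7, 13) -> (-(13), -(-6), -(-7)) = (-13, 6, 7)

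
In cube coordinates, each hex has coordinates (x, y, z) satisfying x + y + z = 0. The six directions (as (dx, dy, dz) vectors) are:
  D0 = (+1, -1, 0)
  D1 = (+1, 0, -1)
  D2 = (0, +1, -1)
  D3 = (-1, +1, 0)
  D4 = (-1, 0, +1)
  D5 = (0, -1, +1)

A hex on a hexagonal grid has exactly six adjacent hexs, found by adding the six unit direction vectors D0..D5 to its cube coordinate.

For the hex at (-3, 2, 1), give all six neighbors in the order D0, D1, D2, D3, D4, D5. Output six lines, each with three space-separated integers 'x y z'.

Answer: -2 1 1
-2 2 0
-3 3 0
-4 3 1
-4 2 2
-3 1 2

Derivation:
Center: (-3, 2, 1). Add each direction:
  D0: (-3, 2, 1) + (1, -1, 0) = (-2, 1, 1)
  D1: (-3, 2, 1) + (1, 0, -1) = (-2, 2, 0)
  D2: (-3, 2, 1) + (0, 1, -1) = (-3, 3, 0)
  D3: (-3, 2, 1) + (-1, 1, 0) = (-4, 3, 1)
  D4: (-3, 2, 1) + (-1, 0, 1) = (-4, 2, 2)
  D5: (-3, 2, 1) + (0, -1, 1) = (-3, 1, 2)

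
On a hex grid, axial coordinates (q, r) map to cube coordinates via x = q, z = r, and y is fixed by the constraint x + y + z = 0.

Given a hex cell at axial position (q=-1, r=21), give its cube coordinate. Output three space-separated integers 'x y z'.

Answer: -1 -20 21

Derivation:
x = q = -1
z = r = 21
y = -x - z = -(-1) - (21) = -20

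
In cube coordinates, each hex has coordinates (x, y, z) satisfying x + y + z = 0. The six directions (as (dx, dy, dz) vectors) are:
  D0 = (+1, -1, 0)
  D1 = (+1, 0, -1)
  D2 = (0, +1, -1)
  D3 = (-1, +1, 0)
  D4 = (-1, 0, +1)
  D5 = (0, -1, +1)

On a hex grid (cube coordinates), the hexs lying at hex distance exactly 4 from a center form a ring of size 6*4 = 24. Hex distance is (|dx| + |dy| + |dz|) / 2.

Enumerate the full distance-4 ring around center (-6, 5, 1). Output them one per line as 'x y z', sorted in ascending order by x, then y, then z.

Walk ring at distance 4 from (-6, 5, 1):
Start at center + D4*4 = (-10, 5, 5)
  hex 0: (-10, 5, 5)
  hex 1: (-9, 4, 5)
  hex 2: (-8, 3, 5)
  hex 3: (-7, 2, 5)
  hex 4: (-6, 1, 5)
  hex 5: (-5, 1, 4)
  hex 6: (-4, 1, 3)
  hex 7: (-3, 1, 2)
  hex 8: (-2, 1, 1)
  hex 9: (-2, 2, 0)
  hex 10: (-2, 3, -1)
  hex 11: (-2, 4, -2)
  hex 12: (-2, 5, -3)
  hex 13: (-3, 6, -3)
  hex 14: (-4, 7, -3)
  hex 15: (-5, 8, -3)
  hex 16: (-6, 9, -3)
  hex 17: (-7, 9, -2)
  hex 18: (-8, 9, -1)
  hex 19: (-9, 9, 0)
  hex 20: (-10, 9, 1)
  hex 21: (-10, 8, 2)
  hex 22: (-10, 7, 3)
  hex 23: (-10, 6, 4)
Sorted: 24 hexes.

Answer: -10 5 5
-10 6 4
-10 7 3
-10 8 2
-10 9 1
-9 4 5
-9 9 0
-8 3 5
-8 9 -1
-7 2 5
-7 9 -2
-6 1 5
-6 9 -3
-5 1 4
-5 8 -3
-4 1 3
-4 7 -3
-3 1 2
-3 6 -3
-2 1 1
-2 2 0
-2 3 -1
-2 4 -2
-2 5 -3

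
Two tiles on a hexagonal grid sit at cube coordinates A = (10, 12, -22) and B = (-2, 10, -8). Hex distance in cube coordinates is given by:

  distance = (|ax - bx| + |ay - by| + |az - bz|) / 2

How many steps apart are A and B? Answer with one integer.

|ax - bx| = |10 - (-2)| = 12
|ay - by| = |12 - 10| = 2
|az - bz| = |-22 - (-8)| = 14
distance = (12 + 2 + 14) / 2 = 28 / 2 = 14

Answer: 14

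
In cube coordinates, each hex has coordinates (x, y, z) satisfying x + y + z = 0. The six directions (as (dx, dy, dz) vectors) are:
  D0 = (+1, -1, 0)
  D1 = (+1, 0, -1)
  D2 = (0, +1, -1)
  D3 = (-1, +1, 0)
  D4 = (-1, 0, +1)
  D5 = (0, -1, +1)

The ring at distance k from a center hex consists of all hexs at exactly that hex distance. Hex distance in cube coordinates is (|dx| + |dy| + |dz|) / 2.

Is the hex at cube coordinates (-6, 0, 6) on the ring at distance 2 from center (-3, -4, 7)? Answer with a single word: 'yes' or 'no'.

|px - cx| = |-6 - (-3)| = 3
|py - cy| = |0 - (-4)| = 4
|pz - cz| = |6 - 7| = 1
distance = (3+4+1)/2 = 8/2 = 4
radius = 2; distance != radius -> no

Answer: no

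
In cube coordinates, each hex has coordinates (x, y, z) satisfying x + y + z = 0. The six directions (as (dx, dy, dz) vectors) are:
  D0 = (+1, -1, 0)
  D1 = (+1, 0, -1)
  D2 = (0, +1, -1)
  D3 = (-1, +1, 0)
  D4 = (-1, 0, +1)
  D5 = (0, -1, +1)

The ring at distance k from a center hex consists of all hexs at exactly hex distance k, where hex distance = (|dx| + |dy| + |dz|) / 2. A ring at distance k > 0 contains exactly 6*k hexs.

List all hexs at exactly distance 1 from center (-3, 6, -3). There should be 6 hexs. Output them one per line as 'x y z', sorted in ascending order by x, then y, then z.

Walk ring at distance 1 from (-3, 6, -3):
Start at center + D4*1 = (-4, 6, -2)
  hex 0: (-4, 6, -2)
  hex 1: (-3, 5, -2)
  hex 2: (-2, 5, -3)
  hex 3: (-2, 6, -4)
  hex 4: (-3, 7, -4)
  hex 5: (-4, 7, -3)
Sorted: 6 hexes.

Answer: -4 6 -2
-4 7 -3
-3 5 -2
-3 7 -4
-2 5 -3
-2 6 -4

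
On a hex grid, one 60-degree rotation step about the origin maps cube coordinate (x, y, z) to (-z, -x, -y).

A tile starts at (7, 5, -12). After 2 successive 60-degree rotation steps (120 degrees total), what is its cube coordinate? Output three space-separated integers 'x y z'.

Start: (7, 5, -12)
Step 1: (7, 5, -12) -> (-(-12), -(7), -(5)) = (12, -7, -5)
Step 2: (12, -7, -5) -> (-(-5), -(12), -(-7)) = (5, -12, 7)

Answer: 5 -12 7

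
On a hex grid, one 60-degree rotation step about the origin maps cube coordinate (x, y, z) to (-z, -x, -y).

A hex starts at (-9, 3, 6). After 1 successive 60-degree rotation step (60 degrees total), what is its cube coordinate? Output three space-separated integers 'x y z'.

Start: (-9, 3, 6)
Step 1: (-9, 3, 6) -> (-(6), -(-9), -(3)) = (-6, 9, -3)

Answer: -6 9 -3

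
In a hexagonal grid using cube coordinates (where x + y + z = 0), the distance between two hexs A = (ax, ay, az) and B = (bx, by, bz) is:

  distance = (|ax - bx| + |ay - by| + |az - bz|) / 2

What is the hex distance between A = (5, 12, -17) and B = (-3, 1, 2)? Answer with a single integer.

Answer: 19

Derivation:
|ax - bx| = |5 - (-3)| = 8
|ay - by| = |12 - 1| = 11
|az - bz| = |-17 - 2| = 19
distance = (8 + 11 + 19) / 2 = 38 / 2 = 19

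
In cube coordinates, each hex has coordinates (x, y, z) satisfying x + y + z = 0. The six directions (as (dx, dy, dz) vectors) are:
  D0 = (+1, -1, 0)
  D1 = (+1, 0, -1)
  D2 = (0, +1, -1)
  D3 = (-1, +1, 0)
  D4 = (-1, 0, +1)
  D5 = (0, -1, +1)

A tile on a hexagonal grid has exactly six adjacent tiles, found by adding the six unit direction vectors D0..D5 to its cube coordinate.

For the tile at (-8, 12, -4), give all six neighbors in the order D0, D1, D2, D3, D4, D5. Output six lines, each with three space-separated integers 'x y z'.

Answer: -7 11 -4
-7 12 -5
-8 13 -5
-9 13 -4
-9 12 -3
-8 11 -3

Derivation:
Center: (-8, 12, -4). Add each direction:
  D0: (-8, 12, -4) + (1, -1, 0) = (-7, 11, -4)
  D1: (-8, 12, -4) + (1, 0, -1) = (-7, 12, -5)
  D2: (-8, 12, -4) + (0, 1, -1) = (-8, 13, -5)
  D3: (-8, 12, -4) + (-1, 1, 0) = (-9, 13, -4)
  D4: (-8, 12, -4) + (-1, 0, 1) = (-9, 12, -3)
  D5: (-8, 12, -4) + (0, -1, 1) = (-8, 11, -3)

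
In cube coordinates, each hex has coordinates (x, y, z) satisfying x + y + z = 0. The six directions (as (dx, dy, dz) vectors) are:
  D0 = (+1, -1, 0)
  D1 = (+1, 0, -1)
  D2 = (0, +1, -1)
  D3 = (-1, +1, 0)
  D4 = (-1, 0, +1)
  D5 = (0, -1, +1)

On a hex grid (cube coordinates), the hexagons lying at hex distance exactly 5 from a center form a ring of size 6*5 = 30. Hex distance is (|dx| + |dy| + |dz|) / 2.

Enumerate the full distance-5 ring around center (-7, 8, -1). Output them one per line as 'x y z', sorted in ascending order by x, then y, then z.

Answer: -12 8 4
-12 9 3
-12 10 2
-12 11 1
-12 12 0
-12 13 -1
-11 7 4
-11 13 -2
-10 6 4
-10 13 -3
-9 5 4
-9 13 -4
-8 4 4
-8 13 -5
-7 3 4
-7 13 -6
-6 3 3
-6 12 -6
-5 3 2
-5 11 -6
-4 3 1
-4 10 -6
-3 3 0
-3 9 -6
-2 3 -1
-2 4 -2
-2 5 -3
-2 6 -4
-2 7 -5
-2 8 -6

Derivation:
Walk ring at distance 5 from (-7, 8, -1):
Start at center + D4*5 = (-12, 8, 4)
  hex 0: (-12, 8, 4)
  hex 1: (-11, 7, 4)
  hex 2: (-10, 6, 4)
  hex 3: (-9, 5, 4)
  hex 4: (-8, 4, 4)
  hex 5: (-7, 3, 4)
  hex 6: (-6, 3, 3)
  hex 7: (-5, 3, 2)
  hex 8: (-4, 3, 1)
  hex 9: (-3, 3, 0)
  hex 10: (-2, 3, -1)
  hex 11: (-2, 4, -2)
  hex 12: (-2, 5, -3)
  hex 13: (-2, 6, -4)
  hex 14: (-2, 7, -5)
  hex 15: (-2, 8, -6)
  hex 16: (-3, 9, -6)
  hex 17: (-4, 10, -6)
  hex 18: (-5, 11, -6)
  hex 19: (-6, 12, -6)
  hex 20: (-7, 13, -6)
  hex 21: (-8, 13, -5)
  hex 22: (-9, 13, -4)
  hex 23: (-10, 13, -3)
  hex 24: (-11, 13, -2)
  hex 25: (-12, 13, -1)
  hex 26: (-12, 12, 0)
  hex 27: (-12, 11, 1)
  hex 28: (-12, 10, 2)
  hex 29: (-12, 9, 3)
Sorted: 30 hexes.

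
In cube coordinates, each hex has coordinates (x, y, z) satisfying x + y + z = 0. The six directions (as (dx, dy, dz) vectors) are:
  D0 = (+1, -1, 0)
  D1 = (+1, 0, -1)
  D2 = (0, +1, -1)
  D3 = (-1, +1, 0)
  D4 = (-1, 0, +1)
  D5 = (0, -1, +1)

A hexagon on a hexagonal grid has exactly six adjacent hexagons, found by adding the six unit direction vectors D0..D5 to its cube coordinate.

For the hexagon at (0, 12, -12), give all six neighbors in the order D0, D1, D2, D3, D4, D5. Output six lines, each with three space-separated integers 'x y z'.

Center: (0, 12, -12). Add each direction:
  D0: (0, 12, -12) + (1, -1, 0) = (1, 11, -12)
  D1: (0, 12, -12) + (1, 0, -1) = (1, 12, -13)
  D2: (0, 12, -12) + (0, 1, -1) = (0, 13, -13)
  D3: (0, 12, -12) + (-1, 1, 0) = (-1, 13, -12)
  D4: (0, 12, -12) + (-1, 0, 1) = (-1, 12, -11)
  D5: (0, 12, -12) + (0, -1, 1) = (0, 11, -11)

Answer: 1 11 -12
1 12 -13
0 13 -13
-1 13 -12
-1 12 -11
0 11 -11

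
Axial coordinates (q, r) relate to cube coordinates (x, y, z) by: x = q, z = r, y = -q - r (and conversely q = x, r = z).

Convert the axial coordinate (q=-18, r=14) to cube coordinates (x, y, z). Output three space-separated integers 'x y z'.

Answer: -18 4 14

Derivation:
x = q = -18
z = r = 14
y = -x - z = -(-18) - (14) = 4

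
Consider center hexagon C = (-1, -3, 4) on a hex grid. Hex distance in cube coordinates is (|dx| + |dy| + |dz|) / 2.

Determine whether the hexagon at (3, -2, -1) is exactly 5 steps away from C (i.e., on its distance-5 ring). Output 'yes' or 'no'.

Answer: yes

Derivation:
|px - cx| = |3 - (-1)| = 4
|py - cy| = |-2 - (-3)| = 1
|pz - cz| = |-1 - 4| = 5
distance = (4+1+5)/2 = 10/2 = 5
radius = 5; distance == radius -> yes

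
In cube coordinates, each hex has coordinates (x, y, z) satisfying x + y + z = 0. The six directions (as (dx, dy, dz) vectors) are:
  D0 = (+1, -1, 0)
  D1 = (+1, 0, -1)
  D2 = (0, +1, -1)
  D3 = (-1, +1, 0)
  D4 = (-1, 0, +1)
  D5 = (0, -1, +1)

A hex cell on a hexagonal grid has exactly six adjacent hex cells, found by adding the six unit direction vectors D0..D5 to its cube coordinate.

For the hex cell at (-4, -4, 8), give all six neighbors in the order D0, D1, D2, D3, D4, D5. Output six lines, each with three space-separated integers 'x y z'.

Center: (-4, -4, 8). Add each direction:
  D0: (-4, -4, 8) + (1, -1, 0) = (-3, -5, 8)
  D1: (-4, -4, 8) + (1, 0, -1) = (-3, -4, 7)
  D2: (-4, -4, 8) + (0, 1, -1) = (-4, -3, 7)
  D3: (-4, -4, 8) + (-1, 1, 0) = (-5, -3, 8)
  D4: (-4, -4, 8) + (-1, 0, 1) = (-5, -4, 9)
  D5: (-4, -4, 8) + (0, -1, 1) = (-4, -5, 9)

Answer: -3 -5 8
-3 -4 7
-4 -3 7
-5 -3 8
-5 -4 9
-4 -5 9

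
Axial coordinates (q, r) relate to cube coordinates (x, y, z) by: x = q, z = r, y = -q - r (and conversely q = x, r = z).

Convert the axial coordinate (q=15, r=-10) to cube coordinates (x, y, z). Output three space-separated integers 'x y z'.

Answer: 15 -5 -10

Derivation:
x = q = 15
z = r = -10
y = -x - z = -(15) - (-10) = -5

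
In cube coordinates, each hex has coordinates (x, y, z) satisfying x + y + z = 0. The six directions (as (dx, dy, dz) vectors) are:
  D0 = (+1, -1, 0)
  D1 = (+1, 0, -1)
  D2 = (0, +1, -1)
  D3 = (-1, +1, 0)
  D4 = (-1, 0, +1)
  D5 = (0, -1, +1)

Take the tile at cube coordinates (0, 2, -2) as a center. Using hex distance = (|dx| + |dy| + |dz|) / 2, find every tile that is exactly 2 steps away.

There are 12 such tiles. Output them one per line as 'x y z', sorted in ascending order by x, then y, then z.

Walk ring at distance 2 from (0, 2, -2):
Start at center + D4*2 = (-2, 2, 0)
  hex 0: (-2, 2, 0)
  hex 1: (-1, 1, 0)
  hex 2: (0, 0, 0)
  hex 3: (1, 0, -1)
  hex 4: (2, 0, -2)
  hex 5: (2, 1, -3)
  hex 6: (2, 2, -4)
  hex 7: (1, 3, -4)
  hex 8: (0, 4, -4)
  hex 9: (-1, 4, -3)
  hex 10: (-2, 4, -2)
  hex 11: (-2, 3, -1)
Sorted: 12 hexes.

Answer: -2 2 0
-2 3 -1
-2 4 -2
-1 1 0
-1 4 -3
0 0 0
0 4 -4
1 0 -1
1 3 -4
2 0 -2
2 1 -3
2 2 -4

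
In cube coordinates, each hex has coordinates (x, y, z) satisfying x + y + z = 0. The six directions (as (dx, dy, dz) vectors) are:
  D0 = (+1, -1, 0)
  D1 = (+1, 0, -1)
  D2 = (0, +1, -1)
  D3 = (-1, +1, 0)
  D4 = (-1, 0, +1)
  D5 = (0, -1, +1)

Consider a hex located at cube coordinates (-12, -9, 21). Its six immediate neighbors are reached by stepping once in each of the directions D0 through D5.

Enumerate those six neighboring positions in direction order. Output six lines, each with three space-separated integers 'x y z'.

Answer: -11 -10 21
-11 -9 20
-12 -8 20
-13 -8 21
-13 -9 22
-12 -10 22

Derivation:
Center: (-12, -9, 21). Add each direction:
  D0: (-12, -9, 21) + (1, -1, 0) = (-11, -10, 21)
  D1: (-12, -9, 21) + (1, 0, -1) = (-11, -9, 20)
  D2: (-12, -9, 21) + (0, 1, -1) = (-12, -8, 20)
  D3: (-12, -9, 21) + (-1, 1, 0) = (-13, -8, 21)
  D4: (-12, -9, 21) + (-1, 0, 1) = (-13, -9, 22)
  D5: (-12, -9, 21) + (0, -1, 1) = (-12, -10, 22)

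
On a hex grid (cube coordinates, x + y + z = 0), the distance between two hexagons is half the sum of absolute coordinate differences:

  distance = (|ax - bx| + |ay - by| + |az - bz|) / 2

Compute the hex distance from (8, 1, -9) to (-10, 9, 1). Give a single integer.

|ax - bx| = |8 - (-10)| = 18
|ay - by| = |1 - 9| = 8
|az - bz| = |-9 - 1| = 10
distance = (18 + 8 + 10) / 2 = 36 / 2 = 18

Answer: 18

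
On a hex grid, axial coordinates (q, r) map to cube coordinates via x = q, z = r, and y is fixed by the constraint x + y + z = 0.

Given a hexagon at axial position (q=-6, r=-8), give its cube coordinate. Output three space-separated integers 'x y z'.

Answer: -6 14 -8

Derivation:
x = q = -6
z = r = -8
y = -x - z = -(-6) - (-8) = 14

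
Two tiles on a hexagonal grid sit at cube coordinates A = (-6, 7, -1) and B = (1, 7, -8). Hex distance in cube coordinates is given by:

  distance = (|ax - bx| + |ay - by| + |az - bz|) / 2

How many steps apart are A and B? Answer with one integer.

|ax - bx| = |-6 - 1| = 7
|ay - by| = |7 - 7| = 0
|az - bz| = |-1 - (-8)| = 7
distance = (7 + 0 + 7) / 2 = 14 / 2 = 7

Answer: 7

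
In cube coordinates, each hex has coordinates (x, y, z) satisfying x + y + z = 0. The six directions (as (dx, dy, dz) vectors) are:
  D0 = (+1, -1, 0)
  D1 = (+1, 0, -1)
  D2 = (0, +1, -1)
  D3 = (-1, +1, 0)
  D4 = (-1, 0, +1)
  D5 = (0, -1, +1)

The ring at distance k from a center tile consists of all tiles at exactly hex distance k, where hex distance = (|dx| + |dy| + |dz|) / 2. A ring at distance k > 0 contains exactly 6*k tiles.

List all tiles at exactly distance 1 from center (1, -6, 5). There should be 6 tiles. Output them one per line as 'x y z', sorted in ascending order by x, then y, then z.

Answer: 0 -6 6
0 -5 5
1 -7 6
1 -5 4
2 -7 5
2 -6 4

Derivation:
Walk ring at distance 1 from (1, -6, 5):
Start at center + D4*1 = (0, -6, 6)
  hex 0: (0, -6, 6)
  hex 1: (1, -7, 6)
  hex 2: (2, -7, 5)
  hex 3: (2, -6, 4)
  hex 4: (1, -5, 4)
  hex 5: (0, -5, 5)
Sorted: 6 hexes.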